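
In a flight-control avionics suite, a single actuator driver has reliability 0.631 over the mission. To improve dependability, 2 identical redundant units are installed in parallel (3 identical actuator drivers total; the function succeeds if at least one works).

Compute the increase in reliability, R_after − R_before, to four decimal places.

R_before = 0.631
R_after = 1 − (1 − 0.631)^3 = 0.9498
ΔR = 0.9498 − 0.631 = 0.3188

0.3188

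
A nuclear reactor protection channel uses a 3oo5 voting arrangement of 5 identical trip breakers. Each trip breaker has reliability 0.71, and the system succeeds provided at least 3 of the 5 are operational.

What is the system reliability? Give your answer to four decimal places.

R = Σ_{i=3}^{5} C(5,i) p^i (1−p)^{5−i} with p = 0.71
C(5,3)·0.71^3·0.29^2 = 0.301003
C(5,4)·0.71^4·0.29^1 = 0.368469
C(5,5)·0.71^5·0.29^0 = 0.180423
Sum = 0.8499

0.8499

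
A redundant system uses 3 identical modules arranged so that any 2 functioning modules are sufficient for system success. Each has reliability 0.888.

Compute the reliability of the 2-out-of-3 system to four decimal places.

0.9652

R = Σ_{i=2}^{3} C(3,i) p^i (1−p)^{3−i} with p = 0.888
C(3,2)·0.888^2·0.112^1 = 0.264951
C(3,3)·0.888^3·0.112^0 = 0.700227
Sum = 0.9652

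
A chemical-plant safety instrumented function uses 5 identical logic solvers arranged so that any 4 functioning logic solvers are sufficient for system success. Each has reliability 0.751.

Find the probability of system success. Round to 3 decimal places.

0.635

R = Σ_{i=4}^{5} C(5,i) p^i (1−p)^{5−i} with p = 0.751
C(5,4)·0.751^4·0.249^1 = 0.39603
C(5,5)·0.751^5·0.249^0 = 0.23889
Sum = 0.635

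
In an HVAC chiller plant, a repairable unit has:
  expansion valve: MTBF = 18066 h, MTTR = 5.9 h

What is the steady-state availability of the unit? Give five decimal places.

0.99967

A(expansion valve) = MTBF/(MTBF+MTTR) = 18066/(18066+5.9) = 0.99967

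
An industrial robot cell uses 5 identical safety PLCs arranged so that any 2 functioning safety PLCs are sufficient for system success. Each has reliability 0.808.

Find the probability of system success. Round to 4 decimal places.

R = Σ_{i=2}^{5} C(5,i) p^i (1−p)^{5−i} with p = 0.808
C(5,2)·0.808^2·0.192^3 = 0.046209
C(5,3)·0.808^3·0.192^2 = 0.194463
C(5,4)·0.808^4·0.192^1 = 0.409182
C(5,5)·0.808^5·0.192^0 = 0.344395
Sum = 0.9942

0.9942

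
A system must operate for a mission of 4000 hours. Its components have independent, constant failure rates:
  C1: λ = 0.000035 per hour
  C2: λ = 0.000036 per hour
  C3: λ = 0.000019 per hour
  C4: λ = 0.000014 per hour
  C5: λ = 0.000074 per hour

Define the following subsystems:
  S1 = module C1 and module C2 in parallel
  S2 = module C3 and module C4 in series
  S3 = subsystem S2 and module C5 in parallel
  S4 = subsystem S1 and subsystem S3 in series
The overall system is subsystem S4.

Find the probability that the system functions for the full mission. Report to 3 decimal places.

0.951

R(C1) = exp(−0.000035 × 4000) = 0.86936
R(C2) = exp(−0.000036 × 4000) = 0.86589
R(C3) = exp(−0.000019 × 4000) = 0.92682
R(C4) = exp(−0.000014 × 4000) = 0.94554
R(C5) = exp(−0.000074 × 4000) = 0.74379
Parallel (C1 and C2): 1 − (1 − 0.86936)(1 − 0.86589) = 0.98248
Series (C3 and C4): 0.92682 × 0.94554 = 0.87635
Parallel ([0.87635] and C5): 1 − (1 − 0.87635)(1 − 0.74379) = 0.96832
Series ([0.98248] and [0.96832]): 0.98248 × 0.96832 = 0.951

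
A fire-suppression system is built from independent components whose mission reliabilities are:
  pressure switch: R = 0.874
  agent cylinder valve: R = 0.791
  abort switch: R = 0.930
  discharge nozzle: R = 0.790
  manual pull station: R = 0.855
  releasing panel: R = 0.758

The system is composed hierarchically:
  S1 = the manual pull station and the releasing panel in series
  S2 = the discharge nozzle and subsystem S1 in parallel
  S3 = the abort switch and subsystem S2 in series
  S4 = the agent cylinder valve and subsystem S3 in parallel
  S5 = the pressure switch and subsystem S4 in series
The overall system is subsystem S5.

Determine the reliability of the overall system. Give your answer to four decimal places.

Series (manual pull station and releasing panel): 0.855000 × 0.758000 = 0.648090
Parallel (discharge nozzle and [0.648090]): 1 − (1 − 0.790000)(1 − 0.648090) = 0.926099
Series (abort switch and [0.926099]): 0.930000 × 0.926099 = 0.861272
Parallel (agent cylinder valve and [0.861272]): 1 − (1 − 0.791000)(1 − 0.861272) = 0.971006
Series (pressure switch and [0.971006]): 0.874000 × 0.971006 = 0.8487

0.8487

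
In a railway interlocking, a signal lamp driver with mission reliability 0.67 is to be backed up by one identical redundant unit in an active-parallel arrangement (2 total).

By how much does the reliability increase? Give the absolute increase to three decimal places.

R_before = 0.67
R_after = 1 − (1 − 0.67)^2 = 0.891
ΔR = 0.891 − 0.67 = 0.221

0.221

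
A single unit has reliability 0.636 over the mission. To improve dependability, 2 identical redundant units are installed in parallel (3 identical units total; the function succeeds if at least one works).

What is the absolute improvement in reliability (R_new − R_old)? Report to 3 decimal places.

0.316

R_before = 0.636
R_after = 1 − (1 − 0.636)^3 = 0.952
ΔR = 0.952 − 0.636 = 0.316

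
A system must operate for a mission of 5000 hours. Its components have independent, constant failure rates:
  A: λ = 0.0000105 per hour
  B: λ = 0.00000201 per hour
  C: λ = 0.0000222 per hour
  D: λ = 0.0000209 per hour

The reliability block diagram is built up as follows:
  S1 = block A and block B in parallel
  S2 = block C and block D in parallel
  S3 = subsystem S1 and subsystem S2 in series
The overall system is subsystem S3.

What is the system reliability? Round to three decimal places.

R(A) = exp(−0.0000105 × 5000) = 0.94885
R(B) = exp(−0.00000201 × 5000) = 0.99000
R(C) = exp(−0.0000222 × 5000) = 0.89494
R(D) = exp(−0.0000209 × 5000) = 0.90077
Parallel (A and B): 1 − (1 − 0.94885)(1 − 0.99000) = 0.99949
Parallel (C and D): 1 − (1 − 0.89494)(1 − 0.90077) = 0.98957
Series ([0.99949] and [0.98957]): 0.99949 × 0.98957 = 0.989

0.989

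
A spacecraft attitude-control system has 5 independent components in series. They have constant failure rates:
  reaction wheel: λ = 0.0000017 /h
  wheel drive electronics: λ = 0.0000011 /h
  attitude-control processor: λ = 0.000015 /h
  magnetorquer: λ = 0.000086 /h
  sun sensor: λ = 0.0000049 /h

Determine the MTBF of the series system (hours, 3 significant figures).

9200

Series of exponential components: λ_sys = Σ λ_i
λ_sys = 0.0000017 + 0.0000011 + 0.000015 + 0.000086 + 0.0000049 = 1.0870e-04 /h
MTBF = 1 / λ_sys = 9200 h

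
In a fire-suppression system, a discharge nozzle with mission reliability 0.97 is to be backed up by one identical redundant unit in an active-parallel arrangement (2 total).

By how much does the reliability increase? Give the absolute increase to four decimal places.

0.0291

R_before = 0.97
R_after = 1 − (1 − 0.97)^2 = 0.9991
ΔR = 0.9991 − 0.97 = 0.0291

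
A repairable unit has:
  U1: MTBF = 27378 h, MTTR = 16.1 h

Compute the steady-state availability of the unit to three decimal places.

A(U1) = MTBF/(MTBF+MTTR) = 27378/(27378+16.1) = 0.999

0.999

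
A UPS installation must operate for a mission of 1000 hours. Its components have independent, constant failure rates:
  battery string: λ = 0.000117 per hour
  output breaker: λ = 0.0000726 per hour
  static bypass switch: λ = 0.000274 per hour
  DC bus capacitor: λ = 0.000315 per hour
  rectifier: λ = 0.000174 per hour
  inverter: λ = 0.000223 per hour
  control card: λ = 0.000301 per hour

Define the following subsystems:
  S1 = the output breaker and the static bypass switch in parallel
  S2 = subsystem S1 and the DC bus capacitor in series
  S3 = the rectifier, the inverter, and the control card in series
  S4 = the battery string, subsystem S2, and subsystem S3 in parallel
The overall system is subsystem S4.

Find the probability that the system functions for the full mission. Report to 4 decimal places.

R(battery string) = exp(−0.000117 × 1000) = 0.889585
R(output breaker) = exp(−0.0000726 × 1000) = 0.929973
R(static bypass switch) = exp(−0.000274 × 1000) = 0.760332
R(DC bus capacitor) = exp(−0.000315 × 1000) = 0.729789
R(rectifier) = exp(−0.000174 × 1000) = 0.840297
R(inverter) = exp(−0.000223 × 1000) = 0.800115
R(control card) = exp(−0.000301 × 1000) = 0.740078
Parallel (output breaker and static bypass switch): 1 − (1 − 0.929973)(1 − 0.760332) = 0.983217
Series ([0.983217] and DC bus capacitor): 0.983217 × 0.729789 = 0.717541
Series (rectifier, inverter, and control card): 0.840297 × 0.800115 × 0.740078 = 0.497580
Parallel (battery string, [0.717541], and [0.497580]): 1 − (1 − 0.889585)(1 − 0.717541)(1 − 0.497580) = 0.9843

0.9843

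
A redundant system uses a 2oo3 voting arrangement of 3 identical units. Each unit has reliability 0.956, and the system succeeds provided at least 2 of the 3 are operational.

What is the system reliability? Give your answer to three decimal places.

0.994

R = Σ_{i=2}^{3} C(3,i) p^i (1−p)^{3−i} with p = 0.956
C(3,2)·0.956^2·0.044^1 = 0.12064
C(3,3)·0.956^3·0.044^0 = 0.87372
Sum = 0.994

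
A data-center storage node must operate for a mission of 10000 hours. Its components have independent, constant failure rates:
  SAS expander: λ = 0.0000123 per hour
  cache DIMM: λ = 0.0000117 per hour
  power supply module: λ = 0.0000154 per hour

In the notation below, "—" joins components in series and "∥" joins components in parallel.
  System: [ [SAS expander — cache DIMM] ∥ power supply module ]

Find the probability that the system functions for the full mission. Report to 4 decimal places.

R(SAS expander) = exp(−0.0000123 × 10000) = 0.884264
R(cache DIMM) = exp(−0.0000117 × 10000) = 0.889585
R(power supply module) = exp(−0.0000154 × 10000) = 0.857272
Series (SAS expander and cache DIMM): 0.884264 × 0.889585 = 0.786628
Parallel ([0.786628] and power supply module): 1 − (1 − 0.786628)(1 − 0.857272) = 0.9695

0.9695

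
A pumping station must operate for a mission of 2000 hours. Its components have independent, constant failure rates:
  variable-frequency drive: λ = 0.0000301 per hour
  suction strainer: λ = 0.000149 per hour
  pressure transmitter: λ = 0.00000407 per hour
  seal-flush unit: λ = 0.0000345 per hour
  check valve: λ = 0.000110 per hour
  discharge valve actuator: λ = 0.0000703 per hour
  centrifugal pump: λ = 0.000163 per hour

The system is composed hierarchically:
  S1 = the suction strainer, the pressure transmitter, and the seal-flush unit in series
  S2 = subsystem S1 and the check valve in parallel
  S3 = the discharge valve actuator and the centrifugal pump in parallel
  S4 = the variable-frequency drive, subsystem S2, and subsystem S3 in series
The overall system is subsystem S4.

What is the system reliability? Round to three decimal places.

0.851

R(variable-frequency drive) = exp(−0.0000301 × 2000) = 0.94158
R(suction strainer) = exp(−0.000149 × 2000) = 0.74230
R(pressure transmitter) = exp(−0.00000407 × 2000) = 0.99189
R(seal-flush unit) = exp(−0.0000345 × 2000) = 0.93333
R(check valve) = exp(−0.000110 × 2000) = 0.80252
R(discharge valve actuator) = exp(−0.0000703 × 2000) = 0.86884
R(centrifugal pump) = exp(−0.000163 × 2000) = 0.72181
Series (suction strainer, pressure transmitter, and seal-flush unit): 0.74230 × 0.99189 × 0.93333 = 0.68719
Parallel ([0.68719] and check valve): 1 − (1 − 0.68719)(1 − 0.80252) = 0.93823
Parallel (discharge valve actuator and centrifugal pump): 1 − (1 − 0.86884)(1 − 0.72181) = 0.96351
Series (variable-frequency drive, [0.93823], and [0.96351]): 0.94158 × 0.93823 × 0.96351 = 0.851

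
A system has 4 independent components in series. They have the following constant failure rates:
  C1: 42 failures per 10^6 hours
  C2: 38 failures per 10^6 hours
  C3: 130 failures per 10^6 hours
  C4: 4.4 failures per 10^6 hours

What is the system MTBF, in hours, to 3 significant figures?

Series of exponential components: λ_sys = Σ λ_i
λ_sys = 0.000042 + 0.000038 + 0.00013 + 0.0000044 = 2.1440e-04 /h
MTBF = 1 / λ_sys = 4660 h

4660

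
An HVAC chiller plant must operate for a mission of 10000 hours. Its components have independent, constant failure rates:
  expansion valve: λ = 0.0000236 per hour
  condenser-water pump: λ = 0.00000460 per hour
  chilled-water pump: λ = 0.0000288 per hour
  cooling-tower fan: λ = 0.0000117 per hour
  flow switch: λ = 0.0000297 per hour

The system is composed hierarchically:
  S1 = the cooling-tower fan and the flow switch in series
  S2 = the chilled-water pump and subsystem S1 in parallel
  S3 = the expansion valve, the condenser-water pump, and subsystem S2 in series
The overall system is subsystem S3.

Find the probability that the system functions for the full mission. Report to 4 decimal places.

R(expansion valve) = exp(−0.0000236 × 10000) = 0.789781
R(condenser-water pump) = exp(−0.00000460 × 10000) = 0.955042
R(chilled-water pump) = exp(−0.0000288 × 10000) = 0.749762
R(cooling-tower fan) = exp(−0.0000117 × 10000) = 0.889585
R(flow switch) = exp(−0.0000297 × 10000) = 0.743044
Series (cooling-tower fan and flow switch): 0.889585 × 0.743044 = 0.661001
Parallel (chilled-water pump and [0.661001]): 1 − (1 − 0.749762)(1 − 0.661001) = 0.915170
Series (expansion valve, condenser-water pump, and [0.915170]): 0.789781 × 0.955042 × 0.915170 = 0.6903

0.6903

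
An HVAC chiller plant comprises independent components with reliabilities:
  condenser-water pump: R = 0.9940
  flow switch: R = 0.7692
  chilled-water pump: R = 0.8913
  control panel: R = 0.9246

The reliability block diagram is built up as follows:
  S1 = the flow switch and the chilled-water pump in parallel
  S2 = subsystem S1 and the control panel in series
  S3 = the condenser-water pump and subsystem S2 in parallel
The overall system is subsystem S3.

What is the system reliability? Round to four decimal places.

Parallel (flow switch and chilled-water pump): 1 − (1 − 0.769200)(1 − 0.891300) = 0.974912
Series ([0.974912] and control panel): 0.974912 × 0.924600 = 0.901404
Parallel (condenser-water pump and [0.901404]): 1 − (1 − 0.994000)(1 − 0.901404) = 0.9994

0.9994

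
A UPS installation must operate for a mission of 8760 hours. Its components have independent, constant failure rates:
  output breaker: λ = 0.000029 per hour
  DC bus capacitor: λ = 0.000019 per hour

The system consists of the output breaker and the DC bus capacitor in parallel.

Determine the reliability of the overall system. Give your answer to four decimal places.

0.9656

R(output breaker) = exp(−0.000029 × 8760) = 0.775661
R(DC bus capacitor) = exp(−0.000019 × 8760) = 0.846674
Parallel (output breaker and DC bus capacitor): 1 − (1 − 0.775661)(1 − 0.846674) = 0.9656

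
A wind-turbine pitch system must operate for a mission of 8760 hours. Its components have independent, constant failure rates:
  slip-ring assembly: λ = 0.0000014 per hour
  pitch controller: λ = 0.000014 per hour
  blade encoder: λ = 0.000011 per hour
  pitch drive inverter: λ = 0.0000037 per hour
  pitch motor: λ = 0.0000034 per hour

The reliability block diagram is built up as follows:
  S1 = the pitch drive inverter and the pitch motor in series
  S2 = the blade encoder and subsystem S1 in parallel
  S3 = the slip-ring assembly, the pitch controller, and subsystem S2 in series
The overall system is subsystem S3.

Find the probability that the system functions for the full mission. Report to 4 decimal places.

0.8690

R(slip-ring assembly) = exp(−0.0000014 × 8760) = 0.987811
R(pitch controller) = exp(−0.000014 × 8760) = 0.884582
R(blade encoder) = exp(−0.000011 × 8760) = 0.908137
R(pitch drive inverter) = exp(−0.0000037 × 8760) = 0.968108
R(pitch motor) = exp(−0.0000034 × 8760) = 0.970655
Series (pitch drive inverter and pitch motor): 0.968108 × 0.970655 = 0.939699
Parallel (blade encoder and [0.939699]): 1 − (1 − 0.908137)(1 − 0.939699) = 0.994461
Series (slip-ring assembly, pitch controller, and [0.994461]): 0.987811 × 0.884582 × 0.994461 = 0.8690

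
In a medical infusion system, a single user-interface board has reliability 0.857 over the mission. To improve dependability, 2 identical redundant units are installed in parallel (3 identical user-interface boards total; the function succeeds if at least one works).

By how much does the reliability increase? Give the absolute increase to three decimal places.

0.140

R_before = 0.857
R_after = 1 − (1 − 0.857)^3 = 0.997
ΔR = 0.997 − 0.857 = 0.140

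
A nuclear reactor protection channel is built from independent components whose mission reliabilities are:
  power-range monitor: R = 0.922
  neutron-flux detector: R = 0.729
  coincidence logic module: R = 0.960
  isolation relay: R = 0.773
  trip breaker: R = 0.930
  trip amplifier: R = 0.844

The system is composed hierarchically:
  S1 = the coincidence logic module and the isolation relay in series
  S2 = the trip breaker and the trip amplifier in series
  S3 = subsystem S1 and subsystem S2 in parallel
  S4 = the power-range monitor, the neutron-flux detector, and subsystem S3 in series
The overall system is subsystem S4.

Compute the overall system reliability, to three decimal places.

Series (coincidence logic module and isolation relay): 0.96000 × 0.77300 = 0.74208
Series (trip breaker and trip amplifier): 0.93000 × 0.84400 = 0.78492
Parallel ([0.74208] and [0.78492]): 1 − (1 − 0.74208)(1 − 0.78492) = 0.94453
Series (power-range monitor, neutron-flux detector, and [0.94453]): 0.92200 × 0.72900 × 0.94453 = 0.635

0.635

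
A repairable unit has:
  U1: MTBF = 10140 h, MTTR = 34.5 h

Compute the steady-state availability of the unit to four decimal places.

0.9966

A(U1) = MTBF/(MTBF+MTTR) = 10140/(10140+34.5) = 0.9966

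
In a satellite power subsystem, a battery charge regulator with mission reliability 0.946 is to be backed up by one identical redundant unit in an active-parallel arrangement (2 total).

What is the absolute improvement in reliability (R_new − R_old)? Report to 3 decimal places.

R_before = 0.946
R_after = 1 − (1 − 0.946)^2 = 0.997
ΔR = 0.997 − 0.946 = 0.051

0.051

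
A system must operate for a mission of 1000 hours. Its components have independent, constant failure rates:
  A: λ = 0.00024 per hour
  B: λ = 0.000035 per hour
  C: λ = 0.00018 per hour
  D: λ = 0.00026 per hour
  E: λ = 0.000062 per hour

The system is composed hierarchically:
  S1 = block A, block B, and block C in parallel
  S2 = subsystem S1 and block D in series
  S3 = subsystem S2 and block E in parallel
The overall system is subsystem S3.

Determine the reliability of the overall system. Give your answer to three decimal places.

R(A) = exp(−0.00024 × 1000) = 0.78663
R(B) = exp(−0.000035 × 1000) = 0.96561
R(C) = exp(−0.00018 × 1000) = 0.83527
R(D) = exp(−0.00026 × 1000) = 0.77105
R(E) = exp(−0.000062 × 1000) = 0.93988
Parallel (A, B, and C): 1 − (1 − 0.78663)(1 − 0.96561)(1 − 0.83527) = 0.99879
Series ([0.99879] and D): 0.99879 × 0.77105 = 0.77012
Parallel ([0.77012] and E): 1 − (1 − 0.77012)(1 − 0.93988) = 0.986

0.986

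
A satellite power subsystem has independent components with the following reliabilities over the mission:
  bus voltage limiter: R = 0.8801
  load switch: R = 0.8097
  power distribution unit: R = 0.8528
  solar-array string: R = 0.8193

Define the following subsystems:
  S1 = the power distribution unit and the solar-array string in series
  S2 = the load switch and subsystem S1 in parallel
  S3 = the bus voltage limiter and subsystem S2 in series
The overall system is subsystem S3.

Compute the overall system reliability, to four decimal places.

Series (power distribution unit and solar-array string): 0.852800 × 0.819300 = 0.698699
Parallel (load switch and [0.698699]): 1 − (1 − 0.809700)(1 − 0.698699) = 0.942662
Series (bus voltage limiter and [0.942662]): 0.880100 × 0.942662 = 0.8296

0.8296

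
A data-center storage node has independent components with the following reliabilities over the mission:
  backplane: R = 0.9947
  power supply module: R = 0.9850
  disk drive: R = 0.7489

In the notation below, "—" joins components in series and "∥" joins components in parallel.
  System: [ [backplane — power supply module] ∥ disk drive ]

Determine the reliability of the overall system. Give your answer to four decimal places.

0.9949

Series (backplane and power supply module): 0.994700 × 0.985000 = 0.979780
Parallel ([0.979780] and disk drive): 1 − (1 − 0.979780)(1 − 0.748900) = 0.9949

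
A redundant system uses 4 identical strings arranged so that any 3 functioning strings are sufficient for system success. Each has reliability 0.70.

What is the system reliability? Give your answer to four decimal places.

R = Σ_{i=3}^{4} C(4,i) p^i (1−p)^{4−i} with p = 0.70
C(4,3)·0.70^3·0.30^1 = 0.411600
C(4,4)·0.70^4·0.30^0 = 0.240100
Sum = 0.6517

0.6517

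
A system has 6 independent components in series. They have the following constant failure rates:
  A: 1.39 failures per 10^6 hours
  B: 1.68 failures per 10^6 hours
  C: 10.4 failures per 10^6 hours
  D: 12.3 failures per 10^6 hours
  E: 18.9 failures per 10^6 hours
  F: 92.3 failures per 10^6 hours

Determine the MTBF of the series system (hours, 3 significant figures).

Series of exponential components: λ_sys = Σ λ_i
λ_sys = 0.00000139 + 0.00000168 + 0.0000104 + 0.0000123 + 0.0000189 + 0.0000923 = 1.3697e-04 /h
MTBF = 1 / λ_sys = 7300 h

7300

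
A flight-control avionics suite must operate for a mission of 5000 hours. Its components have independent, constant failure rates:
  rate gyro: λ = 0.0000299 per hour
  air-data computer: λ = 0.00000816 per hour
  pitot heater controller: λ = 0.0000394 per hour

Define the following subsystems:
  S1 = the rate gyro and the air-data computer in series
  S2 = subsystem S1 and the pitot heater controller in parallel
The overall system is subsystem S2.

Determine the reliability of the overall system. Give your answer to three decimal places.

0.969

R(rate gyro) = exp(−0.0000299 × 5000) = 0.86114
R(air-data computer) = exp(−0.00000816 × 5000) = 0.96002
R(pitot heater controller) = exp(−0.0000394 × 5000) = 0.82119
Series (rate gyro and air-data computer): 0.86114 × 0.96002 = 0.82671
Parallel ([0.82671] and pitot heater controller): 1 − (1 − 0.82671)(1 − 0.82119) = 0.969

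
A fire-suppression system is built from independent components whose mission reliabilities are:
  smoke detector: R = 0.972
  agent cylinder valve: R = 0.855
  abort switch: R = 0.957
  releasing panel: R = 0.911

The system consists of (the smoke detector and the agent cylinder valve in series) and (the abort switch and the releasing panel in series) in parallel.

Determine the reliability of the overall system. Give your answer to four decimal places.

0.9783

Series (smoke detector and agent cylinder valve): 0.972000 × 0.855000 = 0.831060
Series (abort switch and releasing panel): 0.957000 × 0.911000 = 0.871827
Parallel ([0.831060] and [0.871827]): 1 − (1 − 0.831060)(1 − 0.871827) = 0.9783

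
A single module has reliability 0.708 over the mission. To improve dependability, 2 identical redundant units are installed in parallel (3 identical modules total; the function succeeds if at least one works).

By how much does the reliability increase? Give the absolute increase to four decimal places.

R_before = 0.708
R_after = 1 − (1 − 0.708)^3 = 0.9751
ΔR = 0.9751 − 0.708 = 0.2671

0.2671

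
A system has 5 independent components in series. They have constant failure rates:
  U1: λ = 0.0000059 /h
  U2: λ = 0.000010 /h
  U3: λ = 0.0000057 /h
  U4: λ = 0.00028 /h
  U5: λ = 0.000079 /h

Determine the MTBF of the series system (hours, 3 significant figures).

2630

Series of exponential components: λ_sys = Σ λ_i
λ_sys = 0.0000059 + 0.000010 + 0.0000057 + 0.00028 + 0.000079 = 3.8060e-04 /h
MTBF = 1 / λ_sys = 2630 h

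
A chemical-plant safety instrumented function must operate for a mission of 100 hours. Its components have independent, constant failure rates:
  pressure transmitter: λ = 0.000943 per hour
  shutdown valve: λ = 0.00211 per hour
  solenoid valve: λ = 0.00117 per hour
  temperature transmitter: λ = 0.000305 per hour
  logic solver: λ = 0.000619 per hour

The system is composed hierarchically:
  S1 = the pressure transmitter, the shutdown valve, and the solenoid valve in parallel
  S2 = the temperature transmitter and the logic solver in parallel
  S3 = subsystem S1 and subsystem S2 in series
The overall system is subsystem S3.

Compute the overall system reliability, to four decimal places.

R(pressure transmitter) = exp(−0.000943 × 100) = 0.910010
R(shutdown valve) = exp(−0.00211 × 100) = 0.809774
R(solenoid valve) = exp(−0.00117 × 100) = 0.889585
R(temperature transmitter) = exp(−0.000305 × 100) = 0.969960
R(logic solver) = exp(−0.000619 × 100) = 0.939977
Parallel (pressure transmitter, shutdown valve, and solenoid valve): 1 − (1 − 0.910010)(1 − 0.809774)(1 − 0.889585) = 0.998110
Parallel (temperature transmitter and logic solver): 1 − (1 − 0.969960)(1 − 0.939977) = 0.998197
Series ([0.998110] and [0.998197]): 0.998110 × 0.998197 = 0.9963

0.9963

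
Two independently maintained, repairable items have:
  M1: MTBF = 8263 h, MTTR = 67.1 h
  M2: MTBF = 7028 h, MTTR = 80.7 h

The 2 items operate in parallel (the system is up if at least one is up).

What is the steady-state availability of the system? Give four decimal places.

0.9999

A(M1) = MTBF/(MTBF+MTTR) = 8263/(8263+67.1) = 0.991945
A(M2) = MTBF/(MTBF+MTTR) = 7028/(7028+80.7) = 0.988648
Parallel availability: 1 − (1 − 0.991945)(1 − 0.988648) = 0.9999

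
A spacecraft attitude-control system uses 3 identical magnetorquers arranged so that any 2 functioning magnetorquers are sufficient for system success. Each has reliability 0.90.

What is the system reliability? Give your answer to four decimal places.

R = Σ_{i=2}^{3} C(3,i) p^i (1−p)^{3−i} with p = 0.90
C(3,2)·0.90^2·0.10^1 = 0.243000
C(3,3)·0.90^3·0.10^0 = 0.729000
Sum = 0.9720

0.9720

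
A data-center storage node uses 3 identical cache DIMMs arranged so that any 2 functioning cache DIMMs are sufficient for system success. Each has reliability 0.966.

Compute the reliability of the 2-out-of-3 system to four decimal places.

R = Σ_{i=2}^{3} C(3,i) p^i (1−p)^{3−i} with p = 0.966
C(3,2)·0.966^2·0.034^1 = 0.095182
C(3,3)·0.966^3·0.034^0 = 0.901429
Sum = 0.9966

0.9966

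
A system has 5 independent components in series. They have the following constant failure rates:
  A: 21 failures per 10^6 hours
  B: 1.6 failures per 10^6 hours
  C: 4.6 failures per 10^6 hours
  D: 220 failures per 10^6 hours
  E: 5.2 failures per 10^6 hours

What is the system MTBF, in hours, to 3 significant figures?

Series of exponential components: λ_sys = Σ λ_i
λ_sys = 0.000021 + 0.0000016 + 0.0000046 + 0.00022 + 0.0000052 = 2.5240e-04 /h
MTBF = 1 / λ_sys = 3960 h

3960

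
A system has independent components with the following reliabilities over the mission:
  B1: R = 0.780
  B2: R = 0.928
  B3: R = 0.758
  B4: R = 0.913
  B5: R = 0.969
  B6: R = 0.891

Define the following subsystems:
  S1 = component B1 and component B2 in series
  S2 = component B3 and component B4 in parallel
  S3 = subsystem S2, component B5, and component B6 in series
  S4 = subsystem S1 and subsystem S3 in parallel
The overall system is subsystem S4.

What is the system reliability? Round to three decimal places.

0.957

Series (B1 and B2): 0.78000 × 0.92800 = 0.72384
Parallel (B3 and B4): 1 − (1 − 0.75800)(1 − 0.91300) = 0.97895
Series ([0.97895], B5, and B6): 0.97895 × 0.96900 × 0.89100 = 0.84520
Parallel ([0.72384] and [0.84520]): 1 − (1 − 0.72384)(1 − 0.84520) = 0.957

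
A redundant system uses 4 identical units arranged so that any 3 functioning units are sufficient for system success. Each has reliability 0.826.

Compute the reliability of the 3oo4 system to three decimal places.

R = Σ_{i=3}^{4} C(4,i) p^i (1−p)^{4−i} with p = 0.826
C(4,3)·0.826^3·0.174^1 = 0.39224
C(4,4)·0.826^4·0.174^0 = 0.46550
Sum = 0.858

0.858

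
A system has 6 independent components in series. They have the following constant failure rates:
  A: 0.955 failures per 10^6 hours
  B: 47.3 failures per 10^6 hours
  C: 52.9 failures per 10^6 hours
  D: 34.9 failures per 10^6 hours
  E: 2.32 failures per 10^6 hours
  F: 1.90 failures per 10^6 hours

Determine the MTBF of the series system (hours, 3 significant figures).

7130

Series of exponential components: λ_sys = Σ λ_i
λ_sys = 0.000000955 + 0.0000473 + 0.0000529 + 0.0000349 + 0.00000232 + 0.00000190 = 1.4028e-04 /h
MTBF = 1 / λ_sys = 7130 h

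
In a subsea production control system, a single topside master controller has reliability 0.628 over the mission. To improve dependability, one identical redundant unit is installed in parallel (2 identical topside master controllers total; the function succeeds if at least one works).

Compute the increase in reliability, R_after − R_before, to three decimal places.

R_before = 0.628
R_after = 1 − (1 − 0.628)^2 = 0.862
ΔR = 0.862 − 0.628 = 0.234

0.234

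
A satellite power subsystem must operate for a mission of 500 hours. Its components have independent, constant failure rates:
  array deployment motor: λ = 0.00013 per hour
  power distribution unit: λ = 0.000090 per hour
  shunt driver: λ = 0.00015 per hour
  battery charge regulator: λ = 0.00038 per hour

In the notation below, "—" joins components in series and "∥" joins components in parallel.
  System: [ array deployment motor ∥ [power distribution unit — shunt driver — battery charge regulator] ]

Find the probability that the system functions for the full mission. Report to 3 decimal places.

R(array deployment motor) = exp(−0.00013 × 500) = 0.93707
R(power distribution unit) = exp(−0.000090 × 500) = 0.95600
R(shunt driver) = exp(−0.00015 × 500) = 0.92774
R(battery charge regulator) = exp(−0.00038 × 500) = 0.82696
Series (power distribution unit, shunt driver, and battery charge regulator): 0.95600 × 0.92774 × 0.82696 = 0.73345
Parallel (array deployment motor and [0.73345]): 1 − (1 − 0.93707)(1 − 0.73345) = 0.983

0.983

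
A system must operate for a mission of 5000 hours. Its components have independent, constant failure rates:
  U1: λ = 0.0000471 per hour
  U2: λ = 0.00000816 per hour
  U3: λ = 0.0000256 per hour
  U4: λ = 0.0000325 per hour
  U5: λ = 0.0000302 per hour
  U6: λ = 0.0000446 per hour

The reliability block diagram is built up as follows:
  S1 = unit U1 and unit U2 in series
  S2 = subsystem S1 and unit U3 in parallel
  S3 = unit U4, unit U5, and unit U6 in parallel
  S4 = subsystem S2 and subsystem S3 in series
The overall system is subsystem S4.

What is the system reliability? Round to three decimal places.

R(U1) = exp(−0.0000471 × 5000) = 0.79018
R(U2) = exp(−0.00000816 × 5000) = 0.96002
R(U3) = exp(−0.0000256 × 5000) = 0.87985
R(U4) = exp(−0.0000325 × 5000) = 0.85002
R(U5) = exp(−0.0000302 × 5000) = 0.85985
R(U6) = exp(−0.0000446 × 5000) = 0.80011
Series (U1 and U2): 0.79018 × 0.96002 = 0.75859
Parallel ([0.75859] and U3): 1 − (1 − 0.75859)(1 − 0.87985) = 0.97099
Parallel (U4, U5, and U6): 1 − (1 − 0.85002)(1 − 0.85985)(1 − 0.80011) = 0.99580
Series ([0.97099] and [0.99580]): 0.97099 × 0.99580 = 0.967

0.967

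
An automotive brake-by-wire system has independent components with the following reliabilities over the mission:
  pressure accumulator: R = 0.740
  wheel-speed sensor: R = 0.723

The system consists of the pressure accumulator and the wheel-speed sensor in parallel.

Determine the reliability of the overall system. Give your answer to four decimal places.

0.9280

Parallel (pressure accumulator and wheel-speed sensor): 1 − (1 − 0.740000)(1 − 0.723000) = 0.9280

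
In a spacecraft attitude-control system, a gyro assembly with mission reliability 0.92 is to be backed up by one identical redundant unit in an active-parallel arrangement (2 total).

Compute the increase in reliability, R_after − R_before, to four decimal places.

R_before = 0.92
R_after = 1 − (1 − 0.92)^2 = 0.9936
ΔR = 0.9936 − 0.92 = 0.0736

0.0736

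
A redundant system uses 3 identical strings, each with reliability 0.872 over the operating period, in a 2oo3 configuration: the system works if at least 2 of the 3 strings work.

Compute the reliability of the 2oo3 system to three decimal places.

R = Σ_{i=2}^{3} C(3,i) p^i (1−p)^{3−i} with p = 0.872
C(3,2)·0.872^2·0.128^1 = 0.29199
C(3,3)·0.872^3·0.128^0 = 0.66305
Sum = 0.955

0.955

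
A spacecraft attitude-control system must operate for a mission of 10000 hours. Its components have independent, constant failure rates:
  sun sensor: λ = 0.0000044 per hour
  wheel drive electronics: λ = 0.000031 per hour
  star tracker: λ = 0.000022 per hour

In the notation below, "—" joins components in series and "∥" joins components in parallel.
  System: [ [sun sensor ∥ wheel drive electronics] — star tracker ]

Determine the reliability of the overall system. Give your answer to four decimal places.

0.7933

R(sun sensor) = exp(−0.0000044 × 10000) = 0.956954
R(wheel drive electronics) = exp(−0.000031 × 10000) = 0.733447
R(star tracker) = exp(−0.000022 × 10000) = 0.802519
Parallel (sun sensor and wheel drive electronics): 1 − (1 − 0.956954)(1 − 0.733447) = 0.988526
Series ([0.988526] and star tracker): 0.988526 × 0.802519 = 0.7933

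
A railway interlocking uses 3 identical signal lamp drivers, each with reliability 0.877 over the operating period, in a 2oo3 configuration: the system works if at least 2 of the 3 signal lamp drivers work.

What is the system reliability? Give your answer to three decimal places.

R = Σ_{i=2}^{3} C(3,i) p^i (1−p)^{3−i} with p = 0.877
C(3,2)·0.877^2·0.123^1 = 0.28381
C(3,3)·0.877^3·0.123^0 = 0.67453
Sum = 0.958

0.958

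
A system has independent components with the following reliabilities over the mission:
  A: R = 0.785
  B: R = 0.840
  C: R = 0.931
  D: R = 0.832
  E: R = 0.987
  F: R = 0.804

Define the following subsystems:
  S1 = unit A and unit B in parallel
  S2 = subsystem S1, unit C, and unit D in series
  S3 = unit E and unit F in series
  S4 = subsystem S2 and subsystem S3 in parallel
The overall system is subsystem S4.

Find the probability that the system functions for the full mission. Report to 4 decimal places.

Parallel (A and B): 1 − (1 − 0.785000)(1 − 0.840000) = 0.965600
Series ([0.965600], C, and D): 0.965600 × 0.931000 × 0.832000 = 0.747946
Series (E and F): 0.987000 × 0.804000 = 0.793548
Parallel ([0.747946] and [0.793548]): 1 − (1 − 0.747946)(1 − 0.793548) = 0.9480

0.9480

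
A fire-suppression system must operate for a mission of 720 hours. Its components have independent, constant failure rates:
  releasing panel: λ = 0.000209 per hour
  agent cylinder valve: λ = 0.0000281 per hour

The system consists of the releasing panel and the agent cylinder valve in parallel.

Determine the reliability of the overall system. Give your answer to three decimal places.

0.997

R(releasing panel) = exp(−0.000209 × 720) = 0.86029
R(agent cylinder valve) = exp(−0.0000281 × 720) = 0.97997
Parallel (releasing panel and agent cylinder valve): 1 − (1 − 0.86029)(1 − 0.97997) = 0.997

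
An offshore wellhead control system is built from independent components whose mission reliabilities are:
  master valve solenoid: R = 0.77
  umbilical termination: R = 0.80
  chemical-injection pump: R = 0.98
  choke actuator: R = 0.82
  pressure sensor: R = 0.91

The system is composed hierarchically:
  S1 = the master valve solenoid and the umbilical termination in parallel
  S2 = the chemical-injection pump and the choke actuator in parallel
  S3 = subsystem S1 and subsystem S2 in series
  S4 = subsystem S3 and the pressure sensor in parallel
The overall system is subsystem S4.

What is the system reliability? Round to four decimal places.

Parallel (master valve solenoid and umbilical termination): 1 − (1 − 0.770000)(1 − 0.800000) = 0.954000
Parallel (chemical-injection pump and choke actuator): 1 − (1 − 0.980000)(1 − 0.820000) = 0.996400
Series ([0.954000] and [0.996400]): 0.954000 × 0.996400 = 0.950566
Parallel ([0.950566] and pressure sensor): 1 − (1 − 0.950566)(1 − 0.910000) = 0.9956

0.9956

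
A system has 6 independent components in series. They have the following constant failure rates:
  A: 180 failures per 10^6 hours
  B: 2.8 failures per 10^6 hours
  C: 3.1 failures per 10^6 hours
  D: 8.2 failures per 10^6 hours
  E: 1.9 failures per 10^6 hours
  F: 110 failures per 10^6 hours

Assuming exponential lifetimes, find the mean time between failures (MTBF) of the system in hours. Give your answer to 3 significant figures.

Series of exponential components: λ_sys = Σ λ_i
λ_sys = 0.00018 + 0.0000028 + 0.0000031 + 0.0000082 + 0.0000019 + 0.00011 = 3.0600e-04 /h
MTBF = 1 / λ_sys = 3270 h

3270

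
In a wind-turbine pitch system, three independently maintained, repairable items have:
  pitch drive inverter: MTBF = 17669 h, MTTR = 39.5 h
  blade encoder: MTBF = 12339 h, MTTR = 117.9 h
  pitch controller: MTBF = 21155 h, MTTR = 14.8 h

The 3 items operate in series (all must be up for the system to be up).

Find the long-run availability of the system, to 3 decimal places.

0.988

A(pitch drive inverter) = MTBF/(MTBF+MTTR) = 17669/(17669+39.5) = 0.997769
A(blade encoder) = MTBF/(MTBF+MTTR) = 12339/(12339+117.9) = 0.990535
A(pitch controller) = MTBF/(MTBF+MTTR) = 21155/(21155+14.8) = 0.999301
Series availability: 0.997769 × 0.990535 × 0.999301 = 0.988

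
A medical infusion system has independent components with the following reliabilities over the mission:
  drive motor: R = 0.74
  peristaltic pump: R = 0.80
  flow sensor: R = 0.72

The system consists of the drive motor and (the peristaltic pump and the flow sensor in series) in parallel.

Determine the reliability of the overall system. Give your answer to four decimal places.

0.8898

Series (peristaltic pump and flow sensor): 0.800000 × 0.720000 = 0.576000
Parallel (drive motor and [0.576000]): 1 − (1 − 0.740000)(1 − 0.576000) = 0.8898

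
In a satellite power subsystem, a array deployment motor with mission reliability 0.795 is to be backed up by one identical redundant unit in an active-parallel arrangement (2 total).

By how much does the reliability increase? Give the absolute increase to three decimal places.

0.163

R_before = 0.795
R_after = 1 − (1 − 0.795)^2 = 0.958
ΔR = 0.958 − 0.795 = 0.163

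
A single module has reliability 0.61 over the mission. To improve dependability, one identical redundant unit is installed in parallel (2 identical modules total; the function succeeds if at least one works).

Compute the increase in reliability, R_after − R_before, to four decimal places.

R_before = 0.61
R_after = 1 − (1 − 0.61)^2 = 0.8479
ΔR = 0.8479 − 0.61 = 0.2379

0.2379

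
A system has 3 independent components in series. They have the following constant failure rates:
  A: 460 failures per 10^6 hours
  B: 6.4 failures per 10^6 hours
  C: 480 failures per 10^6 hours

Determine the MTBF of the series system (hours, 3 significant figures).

Series of exponential components: λ_sys = Σ λ_i
λ_sys = 0.00046 + 0.0000064 + 0.00048 = 9.4640e-04 /h
MTBF = 1 / λ_sys = 1060 h

1060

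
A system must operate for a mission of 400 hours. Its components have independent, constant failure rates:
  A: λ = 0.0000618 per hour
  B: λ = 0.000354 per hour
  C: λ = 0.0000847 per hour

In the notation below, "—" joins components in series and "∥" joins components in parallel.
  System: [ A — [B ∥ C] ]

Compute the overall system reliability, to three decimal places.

R(A) = exp(−0.0000618 × 400) = 0.97558
R(B) = exp(−0.000354 × 400) = 0.86797
R(C) = exp(−0.0000847 × 400) = 0.96669
Parallel (B and C): 1 − (1 − 0.86797)(1 − 0.96669) = 0.99560
Series (A and [0.99560]): 0.97558 × 0.99560 = 0.971

0.971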